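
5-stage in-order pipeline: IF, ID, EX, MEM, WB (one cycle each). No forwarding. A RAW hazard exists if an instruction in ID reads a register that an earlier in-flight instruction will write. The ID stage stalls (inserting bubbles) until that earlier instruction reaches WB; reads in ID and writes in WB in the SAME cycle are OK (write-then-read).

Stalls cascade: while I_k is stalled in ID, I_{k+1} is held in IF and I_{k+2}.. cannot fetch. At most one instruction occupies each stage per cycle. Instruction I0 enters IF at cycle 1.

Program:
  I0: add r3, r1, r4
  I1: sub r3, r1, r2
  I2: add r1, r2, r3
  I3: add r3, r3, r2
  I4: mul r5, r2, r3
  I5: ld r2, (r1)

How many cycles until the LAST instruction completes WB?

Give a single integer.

I0 add r3 <- r1,r4: IF@1 ID@2 stall=0 (-) EX@3 MEM@4 WB@5
I1 sub r3 <- r1,r2: IF@2 ID@3 stall=0 (-) EX@4 MEM@5 WB@6
I2 add r1 <- r2,r3: IF@3 ID@4 stall=2 (RAW on I1.r3 (WB@6)) EX@7 MEM@8 WB@9
I3 add r3 <- r3,r2: IF@4 ID@7 stall=0 (-) EX@8 MEM@9 WB@10
I4 mul r5 <- r2,r3: IF@7 ID@8 stall=2 (RAW on I3.r3 (WB@10)) EX@11 MEM@12 WB@13
I5 ld r2 <- r1: IF@8 ID@11 stall=0 (-) EX@12 MEM@13 WB@14

Answer: 14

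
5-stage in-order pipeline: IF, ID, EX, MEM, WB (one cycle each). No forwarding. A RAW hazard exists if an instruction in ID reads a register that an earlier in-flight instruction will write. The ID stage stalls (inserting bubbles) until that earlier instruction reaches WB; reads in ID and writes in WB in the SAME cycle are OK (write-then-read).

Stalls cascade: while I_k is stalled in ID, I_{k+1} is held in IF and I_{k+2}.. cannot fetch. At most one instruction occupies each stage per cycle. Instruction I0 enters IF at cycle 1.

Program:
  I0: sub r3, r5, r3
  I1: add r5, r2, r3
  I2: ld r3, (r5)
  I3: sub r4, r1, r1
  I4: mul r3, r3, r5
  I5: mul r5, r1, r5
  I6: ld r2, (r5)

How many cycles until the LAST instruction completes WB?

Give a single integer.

I0 sub r3 <- r5,r3: IF@1 ID@2 stall=0 (-) EX@3 MEM@4 WB@5
I1 add r5 <- r2,r3: IF@2 ID@3 stall=2 (RAW on I0.r3 (WB@5)) EX@6 MEM@7 WB@8
I2 ld r3 <- r5: IF@3 ID@6 stall=2 (RAW on I1.r5 (WB@8)) EX@9 MEM@10 WB@11
I3 sub r4 <- r1,r1: IF@6 ID@9 stall=0 (-) EX@10 MEM@11 WB@12
I4 mul r3 <- r3,r5: IF@9 ID@10 stall=1 (RAW on I2.r3 (WB@11)) EX@12 MEM@13 WB@14
I5 mul r5 <- r1,r5: IF@10 ID@12 stall=0 (-) EX@13 MEM@14 WB@15
I6 ld r2 <- r5: IF@12 ID@13 stall=2 (RAW on I5.r5 (WB@15)) EX@16 MEM@17 WB@18

Answer: 18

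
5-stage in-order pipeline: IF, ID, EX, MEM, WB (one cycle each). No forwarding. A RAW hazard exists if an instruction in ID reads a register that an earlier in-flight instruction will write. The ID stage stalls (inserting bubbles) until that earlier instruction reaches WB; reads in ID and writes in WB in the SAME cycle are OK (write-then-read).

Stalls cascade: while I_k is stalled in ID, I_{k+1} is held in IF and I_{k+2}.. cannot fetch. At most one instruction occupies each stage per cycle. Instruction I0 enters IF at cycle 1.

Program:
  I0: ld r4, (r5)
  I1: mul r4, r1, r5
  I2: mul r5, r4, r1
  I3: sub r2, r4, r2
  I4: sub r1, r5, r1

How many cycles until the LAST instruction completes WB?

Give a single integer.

Answer: 12

Derivation:
I0 ld r4 <- r5: IF@1 ID@2 stall=0 (-) EX@3 MEM@4 WB@5
I1 mul r4 <- r1,r5: IF@2 ID@3 stall=0 (-) EX@4 MEM@5 WB@6
I2 mul r5 <- r4,r1: IF@3 ID@4 stall=2 (RAW on I1.r4 (WB@6)) EX@7 MEM@8 WB@9
I3 sub r2 <- r4,r2: IF@4 ID@7 stall=0 (-) EX@8 MEM@9 WB@10
I4 sub r1 <- r5,r1: IF@7 ID@8 stall=1 (RAW on I2.r5 (WB@9)) EX@10 MEM@11 WB@12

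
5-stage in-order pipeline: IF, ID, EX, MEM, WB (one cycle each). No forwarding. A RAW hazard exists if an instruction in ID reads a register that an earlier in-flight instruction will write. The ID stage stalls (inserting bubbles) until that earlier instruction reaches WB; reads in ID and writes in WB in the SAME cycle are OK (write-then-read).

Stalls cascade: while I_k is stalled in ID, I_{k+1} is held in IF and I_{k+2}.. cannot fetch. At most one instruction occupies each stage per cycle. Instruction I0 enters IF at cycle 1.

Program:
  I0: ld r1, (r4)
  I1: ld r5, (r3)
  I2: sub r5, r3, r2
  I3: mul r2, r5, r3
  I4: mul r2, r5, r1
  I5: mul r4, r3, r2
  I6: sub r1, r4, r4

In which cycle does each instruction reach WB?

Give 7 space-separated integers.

Answer: 5 6 7 10 11 14 17

Derivation:
I0 ld r1 <- r4: IF@1 ID@2 stall=0 (-) EX@3 MEM@4 WB@5
I1 ld r5 <- r3: IF@2 ID@3 stall=0 (-) EX@4 MEM@5 WB@6
I2 sub r5 <- r3,r2: IF@3 ID@4 stall=0 (-) EX@5 MEM@6 WB@7
I3 mul r2 <- r5,r3: IF@4 ID@5 stall=2 (RAW on I2.r5 (WB@7)) EX@8 MEM@9 WB@10
I4 mul r2 <- r5,r1: IF@5 ID@8 stall=0 (-) EX@9 MEM@10 WB@11
I5 mul r4 <- r3,r2: IF@8 ID@9 stall=2 (RAW on I4.r2 (WB@11)) EX@12 MEM@13 WB@14
I6 sub r1 <- r4,r4: IF@9 ID@12 stall=2 (RAW on I5.r4 (WB@14)) EX@15 MEM@16 WB@17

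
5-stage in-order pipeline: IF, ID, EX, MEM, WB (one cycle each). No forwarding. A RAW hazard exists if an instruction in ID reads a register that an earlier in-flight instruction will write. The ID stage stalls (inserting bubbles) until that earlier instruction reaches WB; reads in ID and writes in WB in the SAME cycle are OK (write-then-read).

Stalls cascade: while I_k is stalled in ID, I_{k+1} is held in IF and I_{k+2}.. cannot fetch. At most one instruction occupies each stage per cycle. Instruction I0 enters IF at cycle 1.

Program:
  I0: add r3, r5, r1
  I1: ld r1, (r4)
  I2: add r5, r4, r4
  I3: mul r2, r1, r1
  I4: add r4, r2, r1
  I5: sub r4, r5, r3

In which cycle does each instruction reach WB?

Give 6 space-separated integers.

Answer: 5 6 7 9 12 13

Derivation:
I0 add r3 <- r5,r1: IF@1 ID@2 stall=0 (-) EX@3 MEM@4 WB@5
I1 ld r1 <- r4: IF@2 ID@3 stall=0 (-) EX@4 MEM@5 WB@6
I2 add r5 <- r4,r4: IF@3 ID@4 stall=0 (-) EX@5 MEM@6 WB@7
I3 mul r2 <- r1,r1: IF@4 ID@5 stall=1 (RAW on I1.r1 (WB@6)) EX@7 MEM@8 WB@9
I4 add r4 <- r2,r1: IF@5 ID@7 stall=2 (RAW on I3.r2 (WB@9)) EX@10 MEM@11 WB@12
I5 sub r4 <- r5,r3: IF@7 ID@10 stall=0 (-) EX@11 MEM@12 WB@13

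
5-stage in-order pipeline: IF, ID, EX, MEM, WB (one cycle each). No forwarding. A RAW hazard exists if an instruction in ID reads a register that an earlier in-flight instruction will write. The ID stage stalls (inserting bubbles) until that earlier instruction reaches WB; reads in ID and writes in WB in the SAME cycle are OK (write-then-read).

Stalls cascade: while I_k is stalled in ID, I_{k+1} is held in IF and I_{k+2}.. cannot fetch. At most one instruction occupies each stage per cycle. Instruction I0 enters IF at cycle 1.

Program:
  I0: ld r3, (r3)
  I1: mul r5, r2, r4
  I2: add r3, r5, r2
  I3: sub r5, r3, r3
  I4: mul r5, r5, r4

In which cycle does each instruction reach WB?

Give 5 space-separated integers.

Answer: 5 6 9 12 15

Derivation:
I0 ld r3 <- r3: IF@1 ID@2 stall=0 (-) EX@3 MEM@4 WB@5
I1 mul r5 <- r2,r4: IF@2 ID@3 stall=0 (-) EX@4 MEM@5 WB@6
I2 add r3 <- r5,r2: IF@3 ID@4 stall=2 (RAW on I1.r5 (WB@6)) EX@7 MEM@8 WB@9
I3 sub r5 <- r3,r3: IF@4 ID@7 stall=2 (RAW on I2.r3 (WB@9)) EX@10 MEM@11 WB@12
I4 mul r5 <- r5,r4: IF@7 ID@10 stall=2 (RAW on I3.r5 (WB@12)) EX@13 MEM@14 WB@15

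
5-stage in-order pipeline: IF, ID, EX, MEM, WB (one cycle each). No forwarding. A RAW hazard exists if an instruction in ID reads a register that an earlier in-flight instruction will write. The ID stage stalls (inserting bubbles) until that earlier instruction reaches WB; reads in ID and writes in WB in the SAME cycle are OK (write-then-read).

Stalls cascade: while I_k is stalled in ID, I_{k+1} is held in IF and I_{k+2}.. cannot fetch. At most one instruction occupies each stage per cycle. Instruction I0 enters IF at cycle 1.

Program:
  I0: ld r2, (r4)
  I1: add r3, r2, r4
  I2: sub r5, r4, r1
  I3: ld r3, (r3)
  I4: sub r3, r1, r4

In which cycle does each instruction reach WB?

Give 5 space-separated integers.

I0 ld r2 <- r4: IF@1 ID@2 stall=0 (-) EX@3 MEM@4 WB@5
I1 add r3 <- r2,r4: IF@2 ID@3 stall=2 (RAW on I0.r2 (WB@5)) EX@6 MEM@7 WB@8
I2 sub r5 <- r4,r1: IF@3 ID@6 stall=0 (-) EX@7 MEM@8 WB@9
I3 ld r3 <- r3: IF@6 ID@7 stall=1 (RAW on I1.r3 (WB@8)) EX@9 MEM@10 WB@11
I4 sub r3 <- r1,r4: IF@7 ID@9 stall=0 (-) EX@10 MEM@11 WB@12

Answer: 5 8 9 11 12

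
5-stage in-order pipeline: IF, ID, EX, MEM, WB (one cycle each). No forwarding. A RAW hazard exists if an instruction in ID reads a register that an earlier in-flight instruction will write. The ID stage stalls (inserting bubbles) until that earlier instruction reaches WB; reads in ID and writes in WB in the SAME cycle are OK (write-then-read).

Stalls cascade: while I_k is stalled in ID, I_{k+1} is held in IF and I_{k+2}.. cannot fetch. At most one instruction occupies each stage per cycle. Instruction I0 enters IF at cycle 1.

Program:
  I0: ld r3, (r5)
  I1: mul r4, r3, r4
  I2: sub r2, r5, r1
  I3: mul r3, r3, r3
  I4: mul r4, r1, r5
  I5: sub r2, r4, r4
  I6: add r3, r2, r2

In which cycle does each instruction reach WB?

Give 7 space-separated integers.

Answer: 5 8 9 10 11 14 17

Derivation:
I0 ld r3 <- r5: IF@1 ID@2 stall=0 (-) EX@3 MEM@4 WB@5
I1 mul r4 <- r3,r4: IF@2 ID@3 stall=2 (RAW on I0.r3 (WB@5)) EX@6 MEM@7 WB@8
I2 sub r2 <- r5,r1: IF@3 ID@6 stall=0 (-) EX@7 MEM@8 WB@9
I3 mul r3 <- r3,r3: IF@6 ID@7 stall=0 (-) EX@8 MEM@9 WB@10
I4 mul r4 <- r1,r5: IF@7 ID@8 stall=0 (-) EX@9 MEM@10 WB@11
I5 sub r2 <- r4,r4: IF@8 ID@9 stall=2 (RAW on I4.r4 (WB@11)) EX@12 MEM@13 WB@14
I6 add r3 <- r2,r2: IF@9 ID@12 stall=2 (RAW on I5.r2 (WB@14)) EX@15 MEM@16 WB@17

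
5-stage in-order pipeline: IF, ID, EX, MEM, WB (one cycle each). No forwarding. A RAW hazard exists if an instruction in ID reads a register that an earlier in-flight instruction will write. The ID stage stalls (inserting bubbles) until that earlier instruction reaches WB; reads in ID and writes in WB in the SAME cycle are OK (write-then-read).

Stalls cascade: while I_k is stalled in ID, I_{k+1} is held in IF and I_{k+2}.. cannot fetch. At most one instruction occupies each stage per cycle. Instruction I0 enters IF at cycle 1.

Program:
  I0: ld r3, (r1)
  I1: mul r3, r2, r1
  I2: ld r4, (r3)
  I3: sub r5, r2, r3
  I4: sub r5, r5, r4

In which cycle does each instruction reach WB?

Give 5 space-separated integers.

I0 ld r3 <- r1: IF@1 ID@2 stall=0 (-) EX@3 MEM@4 WB@5
I1 mul r3 <- r2,r1: IF@2 ID@3 stall=0 (-) EX@4 MEM@5 WB@6
I2 ld r4 <- r3: IF@3 ID@4 stall=2 (RAW on I1.r3 (WB@6)) EX@7 MEM@8 WB@9
I3 sub r5 <- r2,r3: IF@4 ID@7 stall=0 (-) EX@8 MEM@9 WB@10
I4 sub r5 <- r5,r4: IF@7 ID@8 stall=2 (RAW on I3.r5 (WB@10)) EX@11 MEM@12 WB@13

Answer: 5 6 9 10 13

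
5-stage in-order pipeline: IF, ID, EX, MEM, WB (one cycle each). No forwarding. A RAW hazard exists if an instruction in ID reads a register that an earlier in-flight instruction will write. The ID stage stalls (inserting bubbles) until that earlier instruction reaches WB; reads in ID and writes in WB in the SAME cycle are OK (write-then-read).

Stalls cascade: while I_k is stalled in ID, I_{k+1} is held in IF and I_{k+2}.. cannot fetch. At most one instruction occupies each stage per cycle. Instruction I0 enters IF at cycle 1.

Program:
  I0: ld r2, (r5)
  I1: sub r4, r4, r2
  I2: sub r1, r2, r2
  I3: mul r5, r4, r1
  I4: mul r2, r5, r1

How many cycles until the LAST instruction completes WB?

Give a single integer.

I0 ld r2 <- r5: IF@1 ID@2 stall=0 (-) EX@3 MEM@4 WB@5
I1 sub r4 <- r4,r2: IF@2 ID@3 stall=2 (RAW on I0.r2 (WB@5)) EX@6 MEM@7 WB@8
I2 sub r1 <- r2,r2: IF@3 ID@6 stall=0 (-) EX@7 MEM@8 WB@9
I3 mul r5 <- r4,r1: IF@6 ID@7 stall=2 (RAW on I2.r1 (WB@9)) EX@10 MEM@11 WB@12
I4 mul r2 <- r5,r1: IF@7 ID@10 stall=2 (RAW on I3.r5 (WB@12)) EX@13 MEM@14 WB@15

Answer: 15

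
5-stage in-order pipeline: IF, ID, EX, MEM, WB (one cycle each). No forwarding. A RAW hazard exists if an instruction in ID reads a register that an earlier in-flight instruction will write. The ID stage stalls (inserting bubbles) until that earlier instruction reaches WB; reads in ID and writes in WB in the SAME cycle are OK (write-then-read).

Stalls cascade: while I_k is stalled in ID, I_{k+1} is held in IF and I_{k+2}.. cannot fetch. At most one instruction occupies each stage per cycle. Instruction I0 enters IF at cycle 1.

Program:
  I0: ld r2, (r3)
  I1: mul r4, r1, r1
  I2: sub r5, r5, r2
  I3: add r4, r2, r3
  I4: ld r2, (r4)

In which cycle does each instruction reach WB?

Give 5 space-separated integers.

I0 ld r2 <- r3: IF@1 ID@2 stall=0 (-) EX@3 MEM@4 WB@5
I1 mul r4 <- r1,r1: IF@2 ID@3 stall=0 (-) EX@4 MEM@5 WB@6
I2 sub r5 <- r5,r2: IF@3 ID@4 stall=1 (RAW on I0.r2 (WB@5)) EX@6 MEM@7 WB@8
I3 add r4 <- r2,r3: IF@4 ID@6 stall=0 (-) EX@7 MEM@8 WB@9
I4 ld r2 <- r4: IF@6 ID@7 stall=2 (RAW on I3.r4 (WB@9)) EX@10 MEM@11 WB@12

Answer: 5 6 8 9 12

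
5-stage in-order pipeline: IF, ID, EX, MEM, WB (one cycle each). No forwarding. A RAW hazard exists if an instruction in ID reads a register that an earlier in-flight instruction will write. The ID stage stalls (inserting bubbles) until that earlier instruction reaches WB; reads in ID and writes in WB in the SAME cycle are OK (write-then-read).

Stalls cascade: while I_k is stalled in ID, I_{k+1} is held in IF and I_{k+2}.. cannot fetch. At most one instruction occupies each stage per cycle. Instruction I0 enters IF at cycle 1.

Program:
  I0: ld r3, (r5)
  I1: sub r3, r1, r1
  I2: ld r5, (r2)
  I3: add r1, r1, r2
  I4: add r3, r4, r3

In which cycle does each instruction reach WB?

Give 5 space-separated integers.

I0 ld r3 <- r5: IF@1 ID@2 stall=0 (-) EX@3 MEM@4 WB@5
I1 sub r3 <- r1,r1: IF@2 ID@3 stall=0 (-) EX@4 MEM@5 WB@6
I2 ld r5 <- r2: IF@3 ID@4 stall=0 (-) EX@5 MEM@6 WB@7
I3 add r1 <- r1,r2: IF@4 ID@5 stall=0 (-) EX@6 MEM@7 WB@8
I4 add r3 <- r4,r3: IF@5 ID@6 stall=0 (-) EX@7 MEM@8 WB@9

Answer: 5 6 7 8 9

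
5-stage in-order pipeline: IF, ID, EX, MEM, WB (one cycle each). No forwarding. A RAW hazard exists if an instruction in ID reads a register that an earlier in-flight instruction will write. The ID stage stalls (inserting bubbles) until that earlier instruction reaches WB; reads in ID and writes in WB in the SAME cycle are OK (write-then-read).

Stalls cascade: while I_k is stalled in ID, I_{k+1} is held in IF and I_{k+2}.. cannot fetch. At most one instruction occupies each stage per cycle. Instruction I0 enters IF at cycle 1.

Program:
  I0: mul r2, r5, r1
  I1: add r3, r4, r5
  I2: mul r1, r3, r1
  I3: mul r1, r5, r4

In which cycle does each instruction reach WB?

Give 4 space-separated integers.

I0 mul r2 <- r5,r1: IF@1 ID@2 stall=0 (-) EX@3 MEM@4 WB@5
I1 add r3 <- r4,r5: IF@2 ID@3 stall=0 (-) EX@4 MEM@5 WB@6
I2 mul r1 <- r3,r1: IF@3 ID@4 stall=2 (RAW on I1.r3 (WB@6)) EX@7 MEM@8 WB@9
I3 mul r1 <- r5,r4: IF@4 ID@7 stall=0 (-) EX@8 MEM@9 WB@10

Answer: 5 6 9 10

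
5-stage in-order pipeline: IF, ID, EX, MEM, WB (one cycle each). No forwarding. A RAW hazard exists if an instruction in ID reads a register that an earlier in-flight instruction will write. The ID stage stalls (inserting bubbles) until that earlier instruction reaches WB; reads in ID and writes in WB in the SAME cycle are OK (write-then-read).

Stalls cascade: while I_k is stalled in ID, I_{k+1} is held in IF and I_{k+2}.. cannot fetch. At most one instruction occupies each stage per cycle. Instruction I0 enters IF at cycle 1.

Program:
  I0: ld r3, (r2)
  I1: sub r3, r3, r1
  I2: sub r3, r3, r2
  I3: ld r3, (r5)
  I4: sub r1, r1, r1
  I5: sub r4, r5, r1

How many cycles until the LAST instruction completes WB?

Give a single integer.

I0 ld r3 <- r2: IF@1 ID@2 stall=0 (-) EX@3 MEM@4 WB@5
I1 sub r3 <- r3,r1: IF@2 ID@3 stall=2 (RAW on I0.r3 (WB@5)) EX@6 MEM@7 WB@8
I2 sub r3 <- r3,r2: IF@3 ID@6 stall=2 (RAW on I1.r3 (WB@8)) EX@9 MEM@10 WB@11
I3 ld r3 <- r5: IF@6 ID@9 stall=0 (-) EX@10 MEM@11 WB@12
I4 sub r1 <- r1,r1: IF@9 ID@10 stall=0 (-) EX@11 MEM@12 WB@13
I5 sub r4 <- r5,r1: IF@10 ID@11 stall=2 (RAW on I4.r1 (WB@13)) EX@14 MEM@15 WB@16

Answer: 16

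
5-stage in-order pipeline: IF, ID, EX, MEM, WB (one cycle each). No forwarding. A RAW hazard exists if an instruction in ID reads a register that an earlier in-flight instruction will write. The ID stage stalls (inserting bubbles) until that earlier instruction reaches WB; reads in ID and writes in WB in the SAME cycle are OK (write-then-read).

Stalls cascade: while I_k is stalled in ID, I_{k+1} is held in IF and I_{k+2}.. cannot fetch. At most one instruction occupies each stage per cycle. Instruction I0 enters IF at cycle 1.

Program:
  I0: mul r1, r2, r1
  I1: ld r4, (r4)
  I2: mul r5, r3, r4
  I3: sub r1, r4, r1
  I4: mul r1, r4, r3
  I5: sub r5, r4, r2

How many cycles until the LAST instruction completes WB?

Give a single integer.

Answer: 12

Derivation:
I0 mul r1 <- r2,r1: IF@1 ID@2 stall=0 (-) EX@3 MEM@4 WB@5
I1 ld r4 <- r4: IF@2 ID@3 stall=0 (-) EX@4 MEM@5 WB@6
I2 mul r5 <- r3,r4: IF@3 ID@4 stall=2 (RAW on I1.r4 (WB@6)) EX@7 MEM@8 WB@9
I3 sub r1 <- r4,r1: IF@4 ID@7 stall=0 (-) EX@8 MEM@9 WB@10
I4 mul r1 <- r4,r3: IF@7 ID@8 stall=0 (-) EX@9 MEM@10 WB@11
I5 sub r5 <- r4,r2: IF@8 ID@9 stall=0 (-) EX@10 MEM@11 WB@12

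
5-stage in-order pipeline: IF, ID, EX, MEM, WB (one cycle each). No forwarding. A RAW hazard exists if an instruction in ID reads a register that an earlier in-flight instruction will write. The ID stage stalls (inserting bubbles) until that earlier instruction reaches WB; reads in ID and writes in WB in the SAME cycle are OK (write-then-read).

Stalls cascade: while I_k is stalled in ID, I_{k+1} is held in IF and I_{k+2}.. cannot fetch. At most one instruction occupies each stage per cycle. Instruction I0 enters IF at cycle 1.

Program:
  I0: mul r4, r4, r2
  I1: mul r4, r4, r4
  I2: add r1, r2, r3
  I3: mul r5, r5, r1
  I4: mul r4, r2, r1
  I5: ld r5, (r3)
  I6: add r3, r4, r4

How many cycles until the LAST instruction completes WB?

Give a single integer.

Answer: 16

Derivation:
I0 mul r4 <- r4,r2: IF@1 ID@2 stall=0 (-) EX@3 MEM@4 WB@5
I1 mul r4 <- r4,r4: IF@2 ID@3 stall=2 (RAW on I0.r4 (WB@5)) EX@6 MEM@7 WB@8
I2 add r1 <- r2,r3: IF@3 ID@6 stall=0 (-) EX@7 MEM@8 WB@9
I3 mul r5 <- r5,r1: IF@6 ID@7 stall=2 (RAW on I2.r1 (WB@9)) EX@10 MEM@11 WB@12
I4 mul r4 <- r2,r1: IF@7 ID@10 stall=0 (-) EX@11 MEM@12 WB@13
I5 ld r5 <- r3: IF@10 ID@11 stall=0 (-) EX@12 MEM@13 WB@14
I6 add r3 <- r4,r4: IF@11 ID@12 stall=1 (RAW on I4.r4 (WB@13)) EX@14 MEM@15 WB@16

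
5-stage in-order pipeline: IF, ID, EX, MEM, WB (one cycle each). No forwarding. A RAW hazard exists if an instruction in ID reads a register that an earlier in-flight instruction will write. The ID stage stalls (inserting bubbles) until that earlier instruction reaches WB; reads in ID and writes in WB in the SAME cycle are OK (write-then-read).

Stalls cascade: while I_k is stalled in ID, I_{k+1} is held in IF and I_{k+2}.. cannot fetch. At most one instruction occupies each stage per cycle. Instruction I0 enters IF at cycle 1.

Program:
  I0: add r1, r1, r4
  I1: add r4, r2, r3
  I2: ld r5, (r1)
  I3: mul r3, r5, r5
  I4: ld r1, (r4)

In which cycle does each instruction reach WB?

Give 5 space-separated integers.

I0 add r1 <- r1,r4: IF@1 ID@2 stall=0 (-) EX@3 MEM@4 WB@5
I1 add r4 <- r2,r3: IF@2 ID@3 stall=0 (-) EX@4 MEM@5 WB@6
I2 ld r5 <- r1: IF@3 ID@4 stall=1 (RAW on I0.r1 (WB@5)) EX@6 MEM@7 WB@8
I3 mul r3 <- r5,r5: IF@4 ID@6 stall=2 (RAW on I2.r5 (WB@8)) EX@9 MEM@10 WB@11
I4 ld r1 <- r4: IF@6 ID@9 stall=0 (-) EX@10 MEM@11 WB@12

Answer: 5 6 8 11 12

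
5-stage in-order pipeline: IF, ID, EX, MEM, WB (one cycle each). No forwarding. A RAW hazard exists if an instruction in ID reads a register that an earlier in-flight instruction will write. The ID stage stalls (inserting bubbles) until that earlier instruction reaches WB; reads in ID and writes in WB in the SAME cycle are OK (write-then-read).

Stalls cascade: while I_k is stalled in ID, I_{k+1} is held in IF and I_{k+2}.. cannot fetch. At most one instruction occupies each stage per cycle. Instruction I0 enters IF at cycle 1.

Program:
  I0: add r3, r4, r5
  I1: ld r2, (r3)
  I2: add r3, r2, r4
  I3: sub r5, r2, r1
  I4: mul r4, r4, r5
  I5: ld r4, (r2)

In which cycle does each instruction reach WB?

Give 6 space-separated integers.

I0 add r3 <- r4,r5: IF@1 ID@2 stall=0 (-) EX@3 MEM@4 WB@5
I1 ld r2 <- r3: IF@2 ID@3 stall=2 (RAW on I0.r3 (WB@5)) EX@6 MEM@7 WB@8
I2 add r3 <- r2,r4: IF@3 ID@6 stall=2 (RAW on I1.r2 (WB@8)) EX@9 MEM@10 WB@11
I3 sub r5 <- r2,r1: IF@6 ID@9 stall=0 (-) EX@10 MEM@11 WB@12
I4 mul r4 <- r4,r5: IF@9 ID@10 stall=2 (RAW on I3.r5 (WB@12)) EX@13 MEM@14 WB@15
I5 ld r4 <- r2: IF@10 ID@13 stall=0 (-) EX@14 MEM@15 WB@16

Answer: 5 8 11 12 15 16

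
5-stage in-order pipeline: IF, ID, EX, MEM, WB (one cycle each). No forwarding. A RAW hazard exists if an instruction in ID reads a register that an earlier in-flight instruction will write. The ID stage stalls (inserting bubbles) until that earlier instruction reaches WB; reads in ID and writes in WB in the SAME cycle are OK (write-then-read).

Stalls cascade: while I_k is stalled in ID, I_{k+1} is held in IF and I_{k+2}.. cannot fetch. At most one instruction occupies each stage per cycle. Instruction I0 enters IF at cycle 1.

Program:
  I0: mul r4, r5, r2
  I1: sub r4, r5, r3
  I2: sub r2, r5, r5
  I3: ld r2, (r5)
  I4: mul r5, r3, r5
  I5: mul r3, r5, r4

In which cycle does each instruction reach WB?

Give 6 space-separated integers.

Answer: 5 6 7 8 9 12

Derivation:
I0 mul r4 <- r5,r2: IF@1 ID@2 stall=0 (-) EX@3 MEM@4 WB@5
I1 sub r4 <- r5,r3: IF@2 ID@3 stall=0 (-) EX@4 MEM@5 WB@6
I2 sub r2 <- r5,r5: IF@3 ID@4 stall=0 (-) EX@5 MEM@6 WB@7
I3 ld r2 <- r5: IF@4 ID@5 stall=0 (-) EX@6 MEM@7 WB@8
I4 mul r5 <- r3,r5: IF@5 ID@6 stall=0 (-) EX@7 MEM@8 WB@9
I5 mul r3 <- r5,r4: IF@6 ID@7 stall=2 (RAW on I4.r5 (WB@9)) EX@10 MEM@11 WB@12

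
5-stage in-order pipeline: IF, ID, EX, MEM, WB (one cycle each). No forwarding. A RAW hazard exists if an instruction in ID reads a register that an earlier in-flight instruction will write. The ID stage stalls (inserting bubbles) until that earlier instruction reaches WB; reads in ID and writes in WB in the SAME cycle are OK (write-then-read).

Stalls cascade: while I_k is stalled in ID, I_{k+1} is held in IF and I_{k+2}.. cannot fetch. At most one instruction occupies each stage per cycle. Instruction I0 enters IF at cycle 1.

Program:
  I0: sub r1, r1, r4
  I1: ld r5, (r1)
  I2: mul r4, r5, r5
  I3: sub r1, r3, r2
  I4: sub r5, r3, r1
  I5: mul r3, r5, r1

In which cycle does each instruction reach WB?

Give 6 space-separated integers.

Answer: 5 8 11 12 15 18

Derivation:
I0 sub r1 <- r1,r4: IF@1 ID@2 stall=0 (-) EX@3 MEM@4 WB@5
I1 ld r5 <- r1: IF@2 ID@3 stall=2 (RAW on I0.r1 (WB@5)) EX@6 MEM@7 WB@8
I2 mul r4 <- r5,r5: IF@3 ID@6 stall=2 (RAW on I1.r5 (WB@8)) EX@9 MEM@10 WB@11
I3 sub r1 <- r3,r2: IF@6 ID@9 stall=0 (-) EX@10 MEM@11 WB@12
I4 sub r5 <- r3,r1: IF@9 ID@10 stall=2 (RAW on I3.r1 (WB@12)) EX@13 MEM@14 WB@15
I5 mul r3 <- r5,r1: IF@10 ID@13 stall=2 (RAW on I4.r5 (WB@15)) EX@16 MEM@17 WB@18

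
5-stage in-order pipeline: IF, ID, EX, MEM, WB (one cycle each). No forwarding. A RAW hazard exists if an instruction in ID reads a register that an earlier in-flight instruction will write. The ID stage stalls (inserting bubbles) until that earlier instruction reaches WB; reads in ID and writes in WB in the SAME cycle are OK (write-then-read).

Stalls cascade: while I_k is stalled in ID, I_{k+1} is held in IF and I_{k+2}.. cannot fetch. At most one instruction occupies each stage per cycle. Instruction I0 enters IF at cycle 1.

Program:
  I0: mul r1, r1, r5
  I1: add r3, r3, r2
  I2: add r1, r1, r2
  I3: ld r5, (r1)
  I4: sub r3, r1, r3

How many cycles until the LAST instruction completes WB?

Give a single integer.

Answer: 12

Derivation:
I0 mul r1 <- r1,r5: IF@1 ID@2 stall=0 (-) EX@3 MEM@4 WB@5
I1 add r3 <- r3,r2: IF@2 ID@3 stall=0 (-) EX@4 MEM@5 WB@6
I2 add r1 <- r1,r2: IF@3 ID@4 stall=1 (RAW on I0.r1 (WB@5)) EX@6 MEM@7 WB@8
I3 ld r5 <- r1: IF@4 ID@6 stall=2 (RAW on I2.r1 (WB@8)) EX@9 MEM@10 WB@11
I4 sub r3 <- r1,r3: IF@6 ID@9 stall=0 (-) EX@10 MEM@11 WB@12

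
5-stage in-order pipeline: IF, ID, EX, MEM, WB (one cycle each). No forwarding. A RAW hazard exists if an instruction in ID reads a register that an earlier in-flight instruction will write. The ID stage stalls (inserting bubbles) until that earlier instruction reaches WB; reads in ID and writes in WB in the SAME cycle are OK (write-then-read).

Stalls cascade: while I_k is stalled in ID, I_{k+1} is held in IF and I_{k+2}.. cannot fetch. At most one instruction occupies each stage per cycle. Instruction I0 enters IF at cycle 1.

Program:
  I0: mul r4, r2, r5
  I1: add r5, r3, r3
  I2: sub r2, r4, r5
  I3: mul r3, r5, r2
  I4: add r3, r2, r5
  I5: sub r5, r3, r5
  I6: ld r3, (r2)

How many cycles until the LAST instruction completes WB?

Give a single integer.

Answer: 17

Derivation:
I0 mul r4 <- r2,r5: IF@1 ID@2 stall=0 (-) EX@3 MEM@4 WB@5
I1 add r5 <- r3,r3: IF@2 ID@3 stall=0 (-) EX@4 MEM@5 WB@6
I2 sub r2 <- r4,r5: IF@3 ID@4 stall=2 (RAW on I1.r5 (WB@6)) EX@7 MEM@8 WB@9
I3 mul r3 <- r5,r2: IF@4 ID@7 stall=2 (RAW on I2.r2 (WB@9)) EX@10 MEM@11 WB@12
I4 add r3 <- r2,r5: IF@7 ID@10 stall=0 (-) EX@11 MEM@12 WB@13
I5 sub r5 <- r3,r5: IF@10 ID@11 stall=2 (RAW on I4.r3 (WB@13)) EX@14 MEM@15 WB@16
I6 ld r3 <- r2: IF@11 ID@14 stall=0 (-) EX@15 MEM@16 WB@17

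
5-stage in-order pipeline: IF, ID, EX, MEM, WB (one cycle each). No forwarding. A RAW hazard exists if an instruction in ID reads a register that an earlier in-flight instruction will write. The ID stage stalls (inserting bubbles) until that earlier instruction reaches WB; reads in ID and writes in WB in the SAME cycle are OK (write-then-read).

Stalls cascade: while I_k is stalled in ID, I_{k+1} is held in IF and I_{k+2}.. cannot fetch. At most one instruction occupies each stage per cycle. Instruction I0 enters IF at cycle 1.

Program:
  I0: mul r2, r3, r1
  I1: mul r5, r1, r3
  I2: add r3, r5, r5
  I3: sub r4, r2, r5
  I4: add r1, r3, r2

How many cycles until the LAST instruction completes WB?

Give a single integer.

Answer: 12

Derivation:
I0 mul r2 <- r3,r1: IF@1 ID@2 stall=0 (-) EX@3 MEM@4 WB@5
I1 mul r5 <- r1,r3: IF@2 ID@3 stall=0 (-) EX@4 MEM@5 WB@6
I2 add r3 <- r5,r5: IF@3 ID@4 stall=2 (RAW on I1.r5 (WB@6)) EX@7 MEM@8 WB@9
I3 sub r4 <- r2,r5: IF@4 ID@7 stall=0 (-) EX@8 MEM@9 WB@10
I4 add r1 <- r3,r2: IF@7 ID@8 stall=1 (RAW on I2.r3 (WB@9)) EX@10 MEM@11 WB@12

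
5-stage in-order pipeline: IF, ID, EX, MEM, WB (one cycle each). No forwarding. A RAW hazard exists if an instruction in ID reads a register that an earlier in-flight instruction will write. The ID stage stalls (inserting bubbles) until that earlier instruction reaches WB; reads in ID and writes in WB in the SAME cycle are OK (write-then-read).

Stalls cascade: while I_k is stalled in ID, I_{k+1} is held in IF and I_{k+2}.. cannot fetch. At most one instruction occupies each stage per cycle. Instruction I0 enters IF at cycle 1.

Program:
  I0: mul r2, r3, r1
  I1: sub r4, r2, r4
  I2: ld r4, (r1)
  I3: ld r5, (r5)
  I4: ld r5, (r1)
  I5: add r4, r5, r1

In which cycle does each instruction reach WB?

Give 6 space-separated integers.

Answer: 5 8 9 10 11 14

Derivation:
I0 mul r2 <- r3,r1: IF@1 ID@2 stall=0 (-) EX@3 MEM@4 WB@5
I1 sub r4 <- r2,r4: IF@2 ID@3 stall=2 (RAW on I0.r2 (WB@5)) EX@6 MEM@7 WB@8
I2 ld r4 <- r1: IF@3 ID@6 stall=0 (-) EX@7 MEM@8 WB@9
I3 ld r5 <- r5: IF@6 ID@7 stall=0 (-) EX@8 MEM@9 WB@10
I4 ld r5 <- r1: IF@7 ID@8 stall=0 (-) EX@9 MEM@10 WB@11
I5 add r4 <- r5,r1: IF@8 ID@9 stall=2 (RAW on I4.r5 (WB@11)) EX@12 MEM@13 WB@14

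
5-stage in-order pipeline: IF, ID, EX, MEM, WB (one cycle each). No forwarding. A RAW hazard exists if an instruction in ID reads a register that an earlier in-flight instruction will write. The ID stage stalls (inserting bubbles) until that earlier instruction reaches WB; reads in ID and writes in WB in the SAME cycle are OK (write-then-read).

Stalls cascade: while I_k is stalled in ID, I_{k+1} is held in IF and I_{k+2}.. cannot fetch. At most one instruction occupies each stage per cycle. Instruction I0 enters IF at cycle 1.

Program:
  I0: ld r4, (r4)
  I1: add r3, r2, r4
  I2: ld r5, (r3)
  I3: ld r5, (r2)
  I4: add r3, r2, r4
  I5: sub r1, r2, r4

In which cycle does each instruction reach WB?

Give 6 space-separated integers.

I0 ld r4 <- r4: IF@1 ID@2 stall=0 (-) EX@3 MEM@4 WB@5
I1 add r3 <- r2,r4: IF@2 ID@3 stall=2 (RAW on I0.r4 (WB@5)) EX@6 MEM@7 WB@8
I2 ld r5 <- r3: IF@3 ID@6 stall=2 (RAW on I1.r3 (WB@8)) EX@9 MEM@10 WB@11
I3 ld r5 <- r2: IF@6 ID@9 stall=0 (-) EX@10 MEM@11 WB@12
I4 add r3 <- r2,r4: IF@9 ID@10 stall=0 (-) EX@11 MEM@12 WB@13
I5 sub r1 <- r2,r4: IF@10 ID@11 stall=0 (-) EX@12 MEM@13 WB@14

Answer: 5 8 11 12 13 14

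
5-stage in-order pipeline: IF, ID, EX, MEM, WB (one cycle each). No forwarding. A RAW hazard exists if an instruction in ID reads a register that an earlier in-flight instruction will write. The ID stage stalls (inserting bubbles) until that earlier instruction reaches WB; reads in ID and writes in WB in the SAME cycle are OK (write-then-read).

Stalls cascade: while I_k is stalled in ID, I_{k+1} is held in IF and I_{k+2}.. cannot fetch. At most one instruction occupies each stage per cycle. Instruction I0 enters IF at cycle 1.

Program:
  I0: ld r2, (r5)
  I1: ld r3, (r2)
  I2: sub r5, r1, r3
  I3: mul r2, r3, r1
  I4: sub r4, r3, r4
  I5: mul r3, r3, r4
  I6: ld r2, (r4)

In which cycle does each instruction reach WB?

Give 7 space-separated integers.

I0 ld r2 <- r5: IF@1 ID@2 stall=0 (-) EX@3 MEM@4 WB@5
I1 ld r3 <- r2: IF@2 ID@3 stall=2 (RAW on I0.r2 (WB@5)) EX@6 MEM@7 WB@8
I2 sub r5 <- r1,r3: IF@3 ID@6 stall=2 (RAW on I1.r3 (WB@8)) EX@9 MEM@10 WB@11
I3 mul r2 <- r3,r1: IF@6 ID@9 stall=0 (-) EX@10 MEM@11 WB@12
I4 sub r4 <- r3,r4: IF@9 ID@10 stall=0 (-) EX@11 MEM@12 WB@13
I5 mul r3 <- r3,r4: IF@10 ID@11 stall=2 (RAW on I4.r4 (WB@13)) EX@14 MEM@15 WB@16
I6 ld r2 <- r4: IF@11 ID@14 stall=0 (-) EX@15 MEM@16 WB@17

Answer: 5 8 11 12 13 16 17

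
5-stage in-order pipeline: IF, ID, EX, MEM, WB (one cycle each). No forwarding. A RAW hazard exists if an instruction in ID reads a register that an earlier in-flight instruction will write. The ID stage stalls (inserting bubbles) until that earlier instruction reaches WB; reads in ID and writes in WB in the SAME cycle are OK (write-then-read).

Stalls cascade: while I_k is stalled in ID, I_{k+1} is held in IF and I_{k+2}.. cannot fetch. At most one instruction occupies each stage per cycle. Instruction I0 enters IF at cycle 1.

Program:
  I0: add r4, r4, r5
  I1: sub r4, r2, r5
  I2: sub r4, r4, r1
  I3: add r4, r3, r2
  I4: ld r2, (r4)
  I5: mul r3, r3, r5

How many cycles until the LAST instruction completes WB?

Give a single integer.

I0 add r4 <- r4,r5: IF@1 ID@2 stall=0 (-) EX@3 MEM@4 WB@5
I1 sub r4 <- r2,r5: IF@2 ID@3 stall=0 (-) EX@4 MEM@5 WB@6
I2 sub r4 <- r4,r1: IF@3 ID@4 stall=2 (RAW on I1.r4 (WB@6)) EX@7 MEM@8 WB@9
I3 add r4 <- r3,r2: IF@4 ID@7 stall=0 (-) EX@8 MEM@9 WB@10
I4 ld r2 <- r4: IF@7 ID@8 stall=2 (RAW on I3.r4 (WB@10)) EX@11 MEM@12 WB@13
I5 mul r3 <- r3,r5: IF@8 ID@11 stall=0 (-) EX@12 MEM@13 WB@14

Answer: 14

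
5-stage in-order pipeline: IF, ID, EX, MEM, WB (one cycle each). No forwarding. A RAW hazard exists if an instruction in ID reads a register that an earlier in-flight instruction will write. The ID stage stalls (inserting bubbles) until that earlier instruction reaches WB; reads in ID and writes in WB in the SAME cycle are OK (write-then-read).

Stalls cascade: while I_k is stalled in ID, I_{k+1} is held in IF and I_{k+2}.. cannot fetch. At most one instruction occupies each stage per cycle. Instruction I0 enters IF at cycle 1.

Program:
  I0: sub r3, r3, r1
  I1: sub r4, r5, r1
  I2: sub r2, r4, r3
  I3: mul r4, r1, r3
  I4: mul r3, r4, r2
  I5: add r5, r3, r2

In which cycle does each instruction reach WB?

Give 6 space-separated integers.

Answer: 5 6 9 10 13 16

Derivation:
I0 sub r3 <- r3,r1: IF@1 ID@2 stall=0 (-) EX@3 MEM@4 WB@5
I1 sub r4 <- r5,r1: IF@2 ID@3 stall=0 (-) EX@4 MEM@5 WB@6
I2 sub r2 <- r4,r3: IF@3 ID@4 stall=2 (RAW on I1.r4 (WB@6)) EX@7 MEM@8 WB@9
I3 mul r4 <- r1,r3: IF@4 ID@7 stall=0 (-) EX@8 MEM@9 WB@10
I4 mul r3 <- r4,r2: IF@7 ID@8 stall=2 (RAW on I3.r4 (WB@10)) EX@11 MEM@12 WB@13
I5 add r5 <- r3,r2: IF@8 ID@11 stall=2 (RAW on I4.r3 (WB@13)) EX@14 MEM@15 WB@16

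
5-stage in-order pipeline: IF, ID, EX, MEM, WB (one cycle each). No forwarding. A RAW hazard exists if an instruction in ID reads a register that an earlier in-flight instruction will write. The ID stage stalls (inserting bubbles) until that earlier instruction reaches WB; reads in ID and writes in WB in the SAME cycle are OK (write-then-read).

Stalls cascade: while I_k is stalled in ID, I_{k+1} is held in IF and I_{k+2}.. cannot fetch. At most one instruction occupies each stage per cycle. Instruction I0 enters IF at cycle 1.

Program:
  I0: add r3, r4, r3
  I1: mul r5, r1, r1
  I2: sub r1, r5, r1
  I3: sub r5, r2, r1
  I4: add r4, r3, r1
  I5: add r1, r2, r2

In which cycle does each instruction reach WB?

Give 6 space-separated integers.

I0 add r3 <- r4,r3: IF@1 ID@2 stall=0 (-) EX@3 MEM@4 WB@5
I1 mul r5 <- r1,r1: IF@2 ID@3 stall=0 (-) EX@4 MEM@5 WB@6
I2 sub r1 <- r5,r1: IF@3 ID@4 stall=2 (RAW on I1.r5 (WB@6)) EX@7 MEM@8 WB@9
I3 sub r5 <- r2,r1: IF@4 ID@7 stall=2 (RAW on I2.r1 (WB@9)) EX@10 MEM@11 WB@12
I4 add r4 <- r3,r1: IF@7 ID@10 stall=0 (-) EX@11 MEM@12 WB@13
I5 add r1 <- r2,r2: IF@10 ID@11 stall=0 (-) EX@12 MEM@13 WB@14

Answer: 5 6 9 12 13 14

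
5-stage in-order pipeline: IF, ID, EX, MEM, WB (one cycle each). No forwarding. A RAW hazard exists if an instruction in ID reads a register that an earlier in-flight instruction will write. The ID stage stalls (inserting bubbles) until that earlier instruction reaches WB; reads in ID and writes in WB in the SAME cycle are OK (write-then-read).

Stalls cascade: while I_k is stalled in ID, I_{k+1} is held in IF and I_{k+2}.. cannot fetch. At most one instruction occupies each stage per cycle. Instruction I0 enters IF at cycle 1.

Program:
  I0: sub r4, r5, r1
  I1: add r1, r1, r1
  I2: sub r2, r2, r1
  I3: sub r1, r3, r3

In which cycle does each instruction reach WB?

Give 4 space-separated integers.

I0 sub r4 <- r5,r1: IF@1 ID@2 stall=0 (-) EX@3 MEM@4 WB@5
I1 add r1 <- r1,r1: IF@2 ID@3 stall=0 (-) EX@4 MEM@5 WB@6
I2 sub r2 <- r2,r1: IF@3 ID@4 stall=2 (RAW on I1.r1 (WB@6)) EX@7 MEM@8 WB@9
I3 sub r1 <- r3,r3: IF@4 ID@7 stall=0 (-) EX@8 MEM@9 WB@10

Answer: 5 6 9 10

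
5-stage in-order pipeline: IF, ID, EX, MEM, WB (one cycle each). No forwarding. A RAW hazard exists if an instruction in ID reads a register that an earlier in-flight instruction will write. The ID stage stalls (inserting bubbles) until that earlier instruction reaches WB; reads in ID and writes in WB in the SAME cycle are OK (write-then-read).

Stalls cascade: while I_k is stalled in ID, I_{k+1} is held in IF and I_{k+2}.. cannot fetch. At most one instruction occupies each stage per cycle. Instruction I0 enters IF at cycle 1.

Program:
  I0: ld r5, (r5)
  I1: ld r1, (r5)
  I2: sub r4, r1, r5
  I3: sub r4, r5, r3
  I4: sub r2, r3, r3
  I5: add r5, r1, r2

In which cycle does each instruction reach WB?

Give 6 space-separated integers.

I0 ld r5 <- r5: IF@1 ID@2 stall=0 (-) EX@3 MEM@4 WB@5
I1 ld r1 <- r5: IF@2 ID@3 stall=2 (RAW on I0.r5 (WB@5)) EX@6 MEM@7 WB@8
I2 sub r4 <- r1,r5: IF@3 ID@6 stall=2 (RAW on I1.r1 (WB@8)) EX@9 MEM@10 WB@11
I3 sub r4 <- r5,r3: IF@6 ID@9 stall=0 (-) EX@10 MEM@11 WB@12
I4 sub r2 <- r3,r3: IF@9 ID@10 stall=0 (-) EX@11 MEM@12 WB@13
I5 add r5 <- r1,r2: IF@10 ID@11 stall=2 (RAW on I4.r2 (WB@13)) EX@14 MEM@15 WB@16

Answer: 5 8 11 12 13 16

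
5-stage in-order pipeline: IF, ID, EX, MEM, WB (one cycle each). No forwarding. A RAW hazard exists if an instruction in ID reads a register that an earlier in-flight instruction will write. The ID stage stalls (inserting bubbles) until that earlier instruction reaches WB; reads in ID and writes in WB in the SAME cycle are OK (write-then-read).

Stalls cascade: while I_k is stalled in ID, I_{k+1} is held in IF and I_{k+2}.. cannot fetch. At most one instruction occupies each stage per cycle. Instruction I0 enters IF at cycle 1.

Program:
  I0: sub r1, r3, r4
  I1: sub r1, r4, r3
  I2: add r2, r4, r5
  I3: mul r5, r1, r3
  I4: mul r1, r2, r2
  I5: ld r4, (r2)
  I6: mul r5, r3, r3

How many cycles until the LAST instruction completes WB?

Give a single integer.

Answer: 12

Derivation:
I0 sub r1 <- r3,r4: IF@1 ID@2 stall=0 (-) EX@3 MEM@4 WB@5
I1 sub r1 <- r4,r3: IF@2 ID@3 stall=0 (-) EX@4 MEM@5 WB@6
I2 add r2 <- r4,r5: IF@3 ID@4 stall=0 (-) EX@5 MEM@6 WB@7
I3 mul r5 <- r1,r3: IF@4 ID@5 stall=1 (RAW on I1.r1 (WB@6)) EX@7 MEM@8 WB@9
I4 mul r1 <- r2,r2: IF@5 ID@7 stall=0 (-) EX@8 MEM@9 WB@10
I5 ld r4 <- r2: IF@7 ID@8 stall=0 (-) EX@9 MEM@10 WB@11
I6 mul r5 <- r3,r3: IF@8 ID@9 stall=0 (-) EX@10 MEM@11 WB@12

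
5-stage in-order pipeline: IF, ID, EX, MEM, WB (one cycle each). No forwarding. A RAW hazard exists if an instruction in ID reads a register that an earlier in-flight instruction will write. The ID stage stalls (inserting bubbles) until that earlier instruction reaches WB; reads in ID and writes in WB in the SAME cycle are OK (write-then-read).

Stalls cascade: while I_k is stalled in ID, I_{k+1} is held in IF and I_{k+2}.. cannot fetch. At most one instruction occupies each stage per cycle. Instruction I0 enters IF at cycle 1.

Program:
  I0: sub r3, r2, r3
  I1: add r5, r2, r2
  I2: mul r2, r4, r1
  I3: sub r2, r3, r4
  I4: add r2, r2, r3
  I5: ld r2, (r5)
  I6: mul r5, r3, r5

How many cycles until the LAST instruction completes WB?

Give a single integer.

I0 sub r3 <- r2,r3: IF@1 ID@2 stall=0 (-) EX@3 MEM@4 WB@5
I1 add r5 <- r2,r2: IF@2 ID@3 stall=0 (-) EX@4 MEM@5 WB@6
I2 mul r2 <- r4,r1: IF@3 ID@4 stall=0 (-) EX@5 MEM@6 WB@7
I3 sub r2 <- r3,r4: IF@4 ID@5 stall=0 (-) EX@6 MEM@7 WB@8
I4 add r2 <- r2,r3: IF@5 ID@6 stall=2 (RAW on I3.r2 (WB@8)) EX@9 MEM@10 WB@11
I5 ld r2 <- r5: IF@6 ID@9 stall=0 (-) EX@10 MEM@11 WB@12
I6 mul r5 <- r3,r5: IF@9 ID@10 stall=0 (-) EX@11 MEM@12 WB@13

Answer: 13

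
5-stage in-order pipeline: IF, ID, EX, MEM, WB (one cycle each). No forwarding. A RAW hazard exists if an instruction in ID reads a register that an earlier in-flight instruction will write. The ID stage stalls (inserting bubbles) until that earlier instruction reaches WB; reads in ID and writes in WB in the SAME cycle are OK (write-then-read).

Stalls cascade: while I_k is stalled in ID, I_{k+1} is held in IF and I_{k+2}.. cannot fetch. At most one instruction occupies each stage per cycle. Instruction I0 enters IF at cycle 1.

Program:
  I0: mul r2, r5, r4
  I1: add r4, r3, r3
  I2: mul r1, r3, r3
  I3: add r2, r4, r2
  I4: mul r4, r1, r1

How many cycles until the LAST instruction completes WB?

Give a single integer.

I0 mul r2 <- r5,r4: IF@1 ID@2 stall=0 (-) EX@3 MEM@4 WB@5
I1 add r4 <- r3,r3: IF@2 ID@3 stall=0 (-) EX@4 MEM@5 WB@6
I2 mul r1 <- r3,r3: IF@3 ID@4 stall=0 (-) EX@5 MEM@6 WB@7
I3 add r2 <- r4,r2: IF@4 ID@5 stall=1 (RAW on I1.r4 (WB@6)) EX@7 MEM@8 WB@9
I4 mul r4 <- r1,r1: IF@5 ID@7 stall=0 (-) EX@8 MEM@9 WB@10

Answer: 10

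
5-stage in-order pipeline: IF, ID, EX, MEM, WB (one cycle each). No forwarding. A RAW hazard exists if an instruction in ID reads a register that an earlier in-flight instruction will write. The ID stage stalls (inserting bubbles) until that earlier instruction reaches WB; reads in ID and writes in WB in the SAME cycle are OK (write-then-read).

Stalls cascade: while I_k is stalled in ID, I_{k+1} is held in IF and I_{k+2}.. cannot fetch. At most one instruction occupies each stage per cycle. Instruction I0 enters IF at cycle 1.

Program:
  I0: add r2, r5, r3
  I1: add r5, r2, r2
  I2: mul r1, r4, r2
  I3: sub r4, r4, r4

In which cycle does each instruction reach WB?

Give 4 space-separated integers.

Answer: 5 8 9 10

Derivation:
I0 add r2 <- r5,r3: IF@1 ID@2 stall=0 (-) EX@3 MEM@4 WB@5
I1 add r5 <- r2,r2: IF@2 ID@3 stall=2 (RAW on I0.r2 (WB@5)) EX@6 MEM@7 WB@8
I2 mul r1 <- r4,r2: IF@3 ID@6 stall=0 (-) EX@7 MEM@8 WB@9
I3 sub r4 <- r4,r4: IF@6 ID@7 stall=0 (-) EX@8 MEM@9 WB@10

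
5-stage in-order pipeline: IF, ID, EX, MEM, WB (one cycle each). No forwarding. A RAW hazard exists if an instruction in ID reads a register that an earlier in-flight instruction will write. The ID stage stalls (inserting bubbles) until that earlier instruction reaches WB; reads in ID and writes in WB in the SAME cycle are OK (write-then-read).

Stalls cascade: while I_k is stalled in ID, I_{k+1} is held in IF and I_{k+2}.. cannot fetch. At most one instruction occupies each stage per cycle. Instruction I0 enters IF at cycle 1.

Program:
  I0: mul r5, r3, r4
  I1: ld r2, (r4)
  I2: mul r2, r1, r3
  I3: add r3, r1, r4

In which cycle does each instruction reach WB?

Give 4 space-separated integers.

Answer: 5 6 7 8

Derivation:
I0 mul r5 <- r3,r4: IF@1 ID@2 stall=0 (-) EX@3 MEM@4 WB@5
I1 ld r2 <- r4: IF@2 ID@3 stall=0 (-) EX@4 MEM@5 WB@6
I2 mul r2 <- r1,r3: IF@3 ID@4 stall=0 (-) EX@5 MEM@6 WB@7
I3 add r3 <- r1,r4: IF@4 ID@5 stall=0 (-) EX@6 MEM@7 WB@8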